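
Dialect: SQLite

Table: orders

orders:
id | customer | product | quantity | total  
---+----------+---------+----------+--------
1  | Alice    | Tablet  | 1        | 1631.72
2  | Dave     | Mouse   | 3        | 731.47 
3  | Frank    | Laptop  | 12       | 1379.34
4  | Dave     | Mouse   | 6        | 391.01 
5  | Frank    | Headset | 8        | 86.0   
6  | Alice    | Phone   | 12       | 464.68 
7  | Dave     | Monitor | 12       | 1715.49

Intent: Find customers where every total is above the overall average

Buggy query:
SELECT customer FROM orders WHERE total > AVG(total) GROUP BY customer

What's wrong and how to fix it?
Bug: AVG() is an aggregate; it can't sit directly in WHERE

Fix: Compute the overall average in a scalar subquery and compare each group's MIN against it in HAVING

Corrected query:
SELECT customer FROM orders GROUP BY customer HAVING MIN(total) > (SELECT AVG(total) FROM orders)

Result:
(no rows)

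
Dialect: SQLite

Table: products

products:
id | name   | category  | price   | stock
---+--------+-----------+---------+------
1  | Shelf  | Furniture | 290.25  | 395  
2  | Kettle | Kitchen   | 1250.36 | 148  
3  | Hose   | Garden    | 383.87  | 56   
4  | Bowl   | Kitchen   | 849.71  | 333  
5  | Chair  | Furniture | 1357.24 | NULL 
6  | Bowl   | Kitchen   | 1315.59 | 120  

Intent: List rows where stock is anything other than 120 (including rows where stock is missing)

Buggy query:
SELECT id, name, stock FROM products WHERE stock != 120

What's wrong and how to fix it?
Bug: 'stock != 120' is unknown when stock is NULL, so NULL rows are silently excluded

Fix: Handle NULL separately with IS NULL alongside the inequality

Corrected query:
SELECT id, name, stock FROM products WHERE stock != 120 OR stock IS NULL

Result:
id | name   | stock
---+--------+------
1  | Shelf  | 395  
2  | Kettle | 148  
3  | Hose   | 56   
4  | Bowl   | 333  
5  | Chair  | NULL 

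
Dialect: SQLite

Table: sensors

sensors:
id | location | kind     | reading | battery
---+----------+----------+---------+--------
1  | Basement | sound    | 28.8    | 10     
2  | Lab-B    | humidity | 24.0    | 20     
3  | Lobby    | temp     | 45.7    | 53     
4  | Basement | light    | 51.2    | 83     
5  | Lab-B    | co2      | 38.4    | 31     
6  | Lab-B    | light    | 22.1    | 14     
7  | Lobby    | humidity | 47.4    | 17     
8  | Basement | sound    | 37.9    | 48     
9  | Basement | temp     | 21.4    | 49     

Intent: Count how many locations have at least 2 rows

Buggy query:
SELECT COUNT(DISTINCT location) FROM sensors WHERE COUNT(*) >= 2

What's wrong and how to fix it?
Bug: WHERE filters individual rows, not groups, so a group-level COUNT is invalid there

Fix: Group first with HAVING COUNT(*) >= 2, then COUNT the resulting groups

Corrected query:
SELECT COUNT(*) FROM (SELECT location FROM sensors GROUP BY location HAVING COUNT(*) >= 2)

Result:
COUNT(*)
--------
3       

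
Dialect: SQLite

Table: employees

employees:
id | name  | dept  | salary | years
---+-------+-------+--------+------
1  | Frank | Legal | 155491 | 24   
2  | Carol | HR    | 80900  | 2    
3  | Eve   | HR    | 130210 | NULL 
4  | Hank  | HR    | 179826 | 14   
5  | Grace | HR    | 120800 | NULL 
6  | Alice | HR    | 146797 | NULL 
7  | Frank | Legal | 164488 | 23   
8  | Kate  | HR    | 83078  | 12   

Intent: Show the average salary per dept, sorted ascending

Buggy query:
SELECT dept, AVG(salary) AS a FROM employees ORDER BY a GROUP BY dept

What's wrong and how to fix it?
Bug: ORDER BY appears before GROUP BY; SQL clause order requires GROUP BY first

Fix: Move ORDER BY to the end, after GROUP BY

Corrected query:
SELECT dept, AVG(salary) AS a FROM employees GROUP BY dept ORDER BY a

Result:
dept  | a            
------+--------------
HR    | 123601.833333
Legal | 159989.5     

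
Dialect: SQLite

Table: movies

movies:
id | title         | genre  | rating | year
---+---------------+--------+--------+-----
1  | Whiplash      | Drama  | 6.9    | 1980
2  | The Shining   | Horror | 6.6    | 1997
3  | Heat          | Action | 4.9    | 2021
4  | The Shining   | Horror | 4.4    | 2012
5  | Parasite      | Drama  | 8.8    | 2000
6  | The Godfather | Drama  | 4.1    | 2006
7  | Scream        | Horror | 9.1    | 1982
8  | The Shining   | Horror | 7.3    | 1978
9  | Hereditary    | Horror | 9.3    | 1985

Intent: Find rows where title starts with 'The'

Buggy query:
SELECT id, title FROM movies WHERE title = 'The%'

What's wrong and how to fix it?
Bug: '=' compares the literal string including the % character; pattern matching needs LIKE

Fix: Use LIKE for wildcard pattern matching

Corrected query:
SELECT id, title FROM movies WHERE title LIKE 'The%'

Result:
id | title        
---+--------------
2  | The Shining  
4  | The Shining  
6  | The Godfather
8  | The Shining  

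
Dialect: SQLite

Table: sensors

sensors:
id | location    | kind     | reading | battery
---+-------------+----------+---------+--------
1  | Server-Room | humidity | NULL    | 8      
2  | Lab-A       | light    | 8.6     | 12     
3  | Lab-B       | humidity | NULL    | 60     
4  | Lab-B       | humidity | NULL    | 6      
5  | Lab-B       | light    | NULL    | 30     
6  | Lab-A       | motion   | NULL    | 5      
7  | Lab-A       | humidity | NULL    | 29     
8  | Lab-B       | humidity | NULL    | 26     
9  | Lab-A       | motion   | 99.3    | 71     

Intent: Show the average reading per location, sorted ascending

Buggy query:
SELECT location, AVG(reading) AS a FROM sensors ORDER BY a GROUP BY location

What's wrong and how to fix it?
Bug: GROUP BY must precede ORDER BY

Fix: Reorder: SELECT … FROM … GROUP BY … ORDER BY …

Corrected query:
SELECT location, AVG(reading) AS a FROM sensors GROUP BY location ORDER BY a

Result:
location    | a    
------------+------
Lab-B       | NULL 
Server-Room | NULL 
Lab-A       | 53.95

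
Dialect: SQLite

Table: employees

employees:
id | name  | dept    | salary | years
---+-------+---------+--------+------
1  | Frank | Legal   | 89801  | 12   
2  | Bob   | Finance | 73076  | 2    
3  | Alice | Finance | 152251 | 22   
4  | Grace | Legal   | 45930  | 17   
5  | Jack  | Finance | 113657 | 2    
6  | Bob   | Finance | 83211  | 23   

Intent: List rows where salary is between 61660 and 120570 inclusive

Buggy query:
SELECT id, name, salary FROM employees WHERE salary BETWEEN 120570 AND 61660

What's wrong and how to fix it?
Bug: The bounds are reversed; BETWEEN a AND b requires a <= b to match anything

Fix: Swap the bounds so the smaller value comes first

Corrected query:
SELECT id, name, salary FROM employees WHERE salary BETWEEN 61660 AND 120570

Result:
id | name  | salary
---+-------+-------
1  | Frank | 89801 
2  | Bob   | 73076 
5  | Jack  | 113657
6  | Bob   | 83211 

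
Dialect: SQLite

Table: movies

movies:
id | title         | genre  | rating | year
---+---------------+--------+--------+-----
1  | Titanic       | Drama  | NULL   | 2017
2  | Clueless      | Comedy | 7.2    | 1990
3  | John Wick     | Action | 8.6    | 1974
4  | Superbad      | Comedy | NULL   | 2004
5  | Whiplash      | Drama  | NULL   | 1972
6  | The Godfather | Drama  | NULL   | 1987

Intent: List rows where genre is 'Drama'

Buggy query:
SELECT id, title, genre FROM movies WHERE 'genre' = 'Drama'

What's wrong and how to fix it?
Bug: 'genre' in single quotes is a string literal, not the column; the comparison is literal-vs-literal and never true

Fix: Reference the column as genre without single quotes

Corrected query:
SELECT id, title, genre FROM movies WHERE genre = 'Drama'

Result:
id | title         | genre
---+---------------+------
1  | Titanic       | Drama
5  | Whiplash      | Drama
6  | The Godfather | Drama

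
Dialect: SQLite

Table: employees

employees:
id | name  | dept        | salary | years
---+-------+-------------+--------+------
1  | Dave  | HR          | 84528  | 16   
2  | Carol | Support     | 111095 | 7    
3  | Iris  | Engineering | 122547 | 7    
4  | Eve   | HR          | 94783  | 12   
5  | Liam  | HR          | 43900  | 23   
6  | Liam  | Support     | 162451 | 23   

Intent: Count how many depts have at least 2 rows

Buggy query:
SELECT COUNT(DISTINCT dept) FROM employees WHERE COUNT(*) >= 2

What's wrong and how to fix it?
Bug: COUNT(*) cannot appear in WHERE; the per-group count doesn't exist yet

Fix: Group first with HAVING COUNT(*) >= 2, then COUNT the resulting groups

Corrected query:
SELECT COUNT(*) FROM (SELECT dept FROM employees GROUP BY dept HAVING COUNT(*) >= 2)

Result:
COUNT(*)
--------
2       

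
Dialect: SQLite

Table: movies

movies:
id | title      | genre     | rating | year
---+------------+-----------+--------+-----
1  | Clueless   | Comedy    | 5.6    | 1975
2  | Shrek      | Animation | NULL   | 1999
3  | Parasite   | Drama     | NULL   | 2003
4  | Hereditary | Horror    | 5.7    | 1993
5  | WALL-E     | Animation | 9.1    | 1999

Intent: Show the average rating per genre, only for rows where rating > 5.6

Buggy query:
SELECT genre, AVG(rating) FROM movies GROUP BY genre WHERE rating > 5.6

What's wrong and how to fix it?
Bug: Row-level WHERE must come before GROUP BY in the clause order

Fix: Move the WHERE clause before GROUP BY

Corrected query:
SELECT genre, AVG(rating) FROM movies WHERE rating > 5.6 GROUP BY genre

Result:
genre     | AVG(rating)
----------+------------
Animation | 9.1        
Horror    | 5.7        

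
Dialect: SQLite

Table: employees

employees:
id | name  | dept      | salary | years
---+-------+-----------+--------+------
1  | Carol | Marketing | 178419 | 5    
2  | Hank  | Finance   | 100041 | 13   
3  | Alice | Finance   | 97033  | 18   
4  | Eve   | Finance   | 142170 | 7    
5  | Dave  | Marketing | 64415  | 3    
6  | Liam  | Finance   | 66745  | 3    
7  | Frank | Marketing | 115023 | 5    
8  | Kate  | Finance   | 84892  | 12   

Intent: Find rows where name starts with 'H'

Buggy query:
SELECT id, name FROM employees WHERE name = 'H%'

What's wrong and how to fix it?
Bug: Wildcards only work with LIKE; '=' treats '%' as a literal character

Fix: Use LIKE for wildcard pattern matching

Corrected query:
SELECT id, name FROM employees WHERE name LIKE 'H%'

Result:
id | name
---+-----
2  | Hank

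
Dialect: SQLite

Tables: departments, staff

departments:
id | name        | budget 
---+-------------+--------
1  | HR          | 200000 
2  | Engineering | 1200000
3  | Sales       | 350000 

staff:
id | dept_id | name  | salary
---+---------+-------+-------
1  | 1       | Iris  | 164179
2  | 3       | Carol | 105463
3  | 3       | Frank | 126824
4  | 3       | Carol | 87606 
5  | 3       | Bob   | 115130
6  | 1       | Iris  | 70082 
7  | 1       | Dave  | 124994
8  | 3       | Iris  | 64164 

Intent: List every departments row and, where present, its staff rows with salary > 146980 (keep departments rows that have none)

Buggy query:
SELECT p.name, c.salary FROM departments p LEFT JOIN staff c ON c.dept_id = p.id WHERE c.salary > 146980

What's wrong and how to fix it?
Bug: A WHERE condition on the right-hand table after LEFT JOIN drops unmatched parents

Fix: Move the right-table condition into the ON clause so unmatched parents are kept

Corrected query:
SELECT p.name, c.salary FROM departments p LEFT JOIN staff c ON c.dept_id = p.id AND c.salary > 146980

Result:
name        | salary
------------+-------
HR          | 164179
Engineering | NULL  
Sales       | NULL  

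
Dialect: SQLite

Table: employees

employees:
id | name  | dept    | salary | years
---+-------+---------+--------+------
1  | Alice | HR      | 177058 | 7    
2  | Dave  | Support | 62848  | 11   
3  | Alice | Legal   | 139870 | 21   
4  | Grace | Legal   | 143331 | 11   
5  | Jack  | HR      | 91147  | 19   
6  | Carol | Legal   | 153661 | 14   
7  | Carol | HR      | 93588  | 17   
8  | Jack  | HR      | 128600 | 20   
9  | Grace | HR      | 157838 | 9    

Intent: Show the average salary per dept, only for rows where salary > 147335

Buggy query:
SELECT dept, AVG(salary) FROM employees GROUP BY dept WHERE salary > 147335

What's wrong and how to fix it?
Bug: Row-level WHERE must come before GROUP BY in the clause order

Fix: Move the WHERE clause before GROUP BY

Corrected query:
SELECT dept, AVG(salary) FROM employees WHERE salary > 147335 GROUP BY dept

Result:
dept  | AVG(salary)
------+------------
HR    | 167448     
Legal | 153661     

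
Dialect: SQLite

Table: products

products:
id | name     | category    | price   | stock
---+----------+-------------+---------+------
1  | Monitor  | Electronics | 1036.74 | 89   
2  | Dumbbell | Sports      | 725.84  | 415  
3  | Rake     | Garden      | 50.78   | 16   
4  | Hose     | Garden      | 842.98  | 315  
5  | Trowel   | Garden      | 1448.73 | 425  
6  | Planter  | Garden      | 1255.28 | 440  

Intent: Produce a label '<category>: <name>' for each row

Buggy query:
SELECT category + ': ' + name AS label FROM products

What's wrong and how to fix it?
Bug: '+' is numeric addition; on text columns SQLite converts them to 0 instead of concatenating

Fix: Replace + with || to concatenate text

Corrected query:
SELECT category || ': ' || name AS label FROM products

Result:
label               
--------------------
Electronics: Monitor
Sports: Dumbbell    
Garden: Rake        
Garden: Hose        
Garden: Trowel      
Garden: Planter     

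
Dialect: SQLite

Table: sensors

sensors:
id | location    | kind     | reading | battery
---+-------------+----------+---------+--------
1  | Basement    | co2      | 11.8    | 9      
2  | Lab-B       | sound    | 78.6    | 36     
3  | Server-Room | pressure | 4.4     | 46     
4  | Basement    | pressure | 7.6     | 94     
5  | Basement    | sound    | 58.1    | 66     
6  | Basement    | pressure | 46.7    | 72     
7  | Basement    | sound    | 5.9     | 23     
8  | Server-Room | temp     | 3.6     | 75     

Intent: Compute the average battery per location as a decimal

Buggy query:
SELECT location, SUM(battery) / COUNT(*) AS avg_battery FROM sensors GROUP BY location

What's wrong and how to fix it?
Bug: SUM(battery) and COUNT(*) are both integers; the division truncates the fractional part

Fix: Multiply by 1.0 (or CAST to REAL) to force floating-point division

Corrected query:
SELECT location, SUM(battery) * 1.0 / COUNT(*) AS avg_battery FROM sensors GROUP BY location

Result:
location    | avg_battery
------------+------------
Basement    | 52.8       
Lab-B       | 36         
Server-Room | 60.5       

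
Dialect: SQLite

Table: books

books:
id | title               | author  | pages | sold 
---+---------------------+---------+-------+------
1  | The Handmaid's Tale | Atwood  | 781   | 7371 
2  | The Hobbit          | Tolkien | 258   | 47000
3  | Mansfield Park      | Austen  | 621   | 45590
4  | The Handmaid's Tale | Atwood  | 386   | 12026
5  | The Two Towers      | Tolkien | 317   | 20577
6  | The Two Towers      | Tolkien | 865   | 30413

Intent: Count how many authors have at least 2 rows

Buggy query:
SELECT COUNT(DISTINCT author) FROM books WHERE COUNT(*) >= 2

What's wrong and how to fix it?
Bug: WHERE filters individual rows, not groups, so a group-level COUNT is invalid there

Fix: Use a subquery that GROUPs and filters with HAVING, then count its rows

Corrected query:
SELECT COUNT(*) FROM (SELECT author FROM books GROUP BY author HAVING COUNT(*) >= 2)

Result:
COUNT(*)
--------
2       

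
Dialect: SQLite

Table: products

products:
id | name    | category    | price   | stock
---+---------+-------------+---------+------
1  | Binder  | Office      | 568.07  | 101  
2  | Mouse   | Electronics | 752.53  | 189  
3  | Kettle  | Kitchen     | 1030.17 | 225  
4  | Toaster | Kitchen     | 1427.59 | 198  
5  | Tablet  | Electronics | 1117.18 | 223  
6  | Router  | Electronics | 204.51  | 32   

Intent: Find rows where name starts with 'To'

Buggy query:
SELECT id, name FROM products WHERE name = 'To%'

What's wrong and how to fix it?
Bug: '=' compares the literal string including the % character; pattern matching needs LIKE

Fix: Use LIKE for wildcard pattern matching

Corrected query:
SELECT id, name FROM products WHERE name LIKE 'To%'

Result:
id | name   
---+--------
4  | Toaster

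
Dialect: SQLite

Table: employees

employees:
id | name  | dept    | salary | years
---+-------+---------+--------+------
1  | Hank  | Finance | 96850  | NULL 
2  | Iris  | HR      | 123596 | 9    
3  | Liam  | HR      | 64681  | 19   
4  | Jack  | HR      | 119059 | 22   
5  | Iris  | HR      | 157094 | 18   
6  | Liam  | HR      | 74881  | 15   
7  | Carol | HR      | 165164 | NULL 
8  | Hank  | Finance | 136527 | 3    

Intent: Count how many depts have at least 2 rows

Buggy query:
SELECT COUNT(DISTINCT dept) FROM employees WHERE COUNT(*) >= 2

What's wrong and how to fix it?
Bug: WHERE filters individual rows, not groups, so a group-level COUNT is invalid there

Fix: Group first with HAVING COUNT(*) >= 2, then COUNT the resulting groups

Corrected query:
SELECT COUNT(*) FROM (SELECT dept FROM employees GROUP BY dept HAVING COUNT(*) >= 2)

Result:
COUNT(*)
--------
2       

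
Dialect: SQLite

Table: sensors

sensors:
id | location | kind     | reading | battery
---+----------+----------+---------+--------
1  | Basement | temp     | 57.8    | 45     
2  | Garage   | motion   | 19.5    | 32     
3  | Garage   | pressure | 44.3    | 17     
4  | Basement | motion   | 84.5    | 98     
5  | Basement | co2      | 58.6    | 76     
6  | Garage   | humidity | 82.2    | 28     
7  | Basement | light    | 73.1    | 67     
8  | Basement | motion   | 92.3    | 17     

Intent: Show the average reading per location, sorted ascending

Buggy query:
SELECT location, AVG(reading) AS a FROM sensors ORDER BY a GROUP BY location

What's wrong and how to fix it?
Bug: ORDER BY appears before GROUP BY; SQL clause order requires GROUP BY first

Fix: Reorder: SELECT … FROM … GROUP BY … ORDER BY …

Corrected query:
SELECT location, AVG(reading) AS a FROM sensors GROUP BY location ORDER BY a

Result:
location | a        
---------+----------
Garage   | 48.666667
Basement | 73.26    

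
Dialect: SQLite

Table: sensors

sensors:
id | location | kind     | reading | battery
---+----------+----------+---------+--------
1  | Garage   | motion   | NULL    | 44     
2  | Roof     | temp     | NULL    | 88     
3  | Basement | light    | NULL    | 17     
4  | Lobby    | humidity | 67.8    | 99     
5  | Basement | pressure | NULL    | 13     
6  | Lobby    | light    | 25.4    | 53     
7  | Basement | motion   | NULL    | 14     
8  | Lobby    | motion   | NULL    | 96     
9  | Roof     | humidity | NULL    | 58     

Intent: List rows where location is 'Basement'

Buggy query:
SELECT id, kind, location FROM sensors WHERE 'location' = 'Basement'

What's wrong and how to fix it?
Bug: Single quotes denote string literals in SQL; the column name is being compared as a constant string

Fix: Remove the quotes around the column name (or use double quotes for an identifier)

Corrected query:
SELECT id, kind, location FROM sensors WHERE location = 'Basement'

Result:
id | kind     | location
---+----------+---------
3  | light    | Basement
5  | pressure | Basement
7  | motion   | Basement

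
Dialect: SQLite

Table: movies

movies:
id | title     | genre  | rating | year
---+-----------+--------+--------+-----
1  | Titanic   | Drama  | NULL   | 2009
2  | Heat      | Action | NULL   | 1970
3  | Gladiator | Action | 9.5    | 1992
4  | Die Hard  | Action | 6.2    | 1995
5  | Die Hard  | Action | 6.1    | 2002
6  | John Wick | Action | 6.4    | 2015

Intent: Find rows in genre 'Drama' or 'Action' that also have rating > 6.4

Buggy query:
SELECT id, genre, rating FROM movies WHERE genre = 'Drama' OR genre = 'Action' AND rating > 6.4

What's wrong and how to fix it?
Bug: AND binds tighter than OR, so this parses as genre = 'Drama' OR (genre = 'Action' AND rating > 6.4)

Fix: Add parentheses around the OR so the AND applies to both alternatives

Corrected query:
SELECT id, genre, rating FROM movies WHERE (genre = 'Drama' OR genre = 'Action') AND rating > 6.4

Result:
id | genre  | rating
---+--------+-------
3  | Action | 9.5   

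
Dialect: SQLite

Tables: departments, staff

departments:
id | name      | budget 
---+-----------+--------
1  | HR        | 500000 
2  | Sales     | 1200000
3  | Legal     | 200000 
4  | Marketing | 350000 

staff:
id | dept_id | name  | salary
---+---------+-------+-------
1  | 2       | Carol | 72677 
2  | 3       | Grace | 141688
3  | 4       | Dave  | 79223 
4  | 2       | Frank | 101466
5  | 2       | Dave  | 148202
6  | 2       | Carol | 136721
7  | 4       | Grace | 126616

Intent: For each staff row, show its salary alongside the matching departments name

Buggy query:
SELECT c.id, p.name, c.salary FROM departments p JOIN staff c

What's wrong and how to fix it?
Bug: JOIN with no ON clause produces a cartesian product; every staff row pairs with every departments row

Fix: Add ON c.dept_id = p.id to the JOIN

Corrected query:
SELECT c.id, p.name, c.salary FROM departments p JOIN staff c ON c.dept_id = p.id

Result:
id | name      | salary
---+-----------+-------
1  | Sales     | 72677 
2  | Legal     | 141688
3  | Marketing | 79223 
4  | Sales     | 101466
5  | Sales     | 148202
6  | Sales     | 136721
7  | Marketing | 126616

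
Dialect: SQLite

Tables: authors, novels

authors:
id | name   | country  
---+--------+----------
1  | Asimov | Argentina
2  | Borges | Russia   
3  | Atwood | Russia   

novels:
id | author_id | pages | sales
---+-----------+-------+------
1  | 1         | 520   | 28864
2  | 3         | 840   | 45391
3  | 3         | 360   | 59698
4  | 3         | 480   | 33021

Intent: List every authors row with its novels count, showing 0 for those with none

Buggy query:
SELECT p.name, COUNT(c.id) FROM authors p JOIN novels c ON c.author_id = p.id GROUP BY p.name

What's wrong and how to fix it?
Bug: An inner join excludes parents with zero children

Fix: Use LEFT JOIN so parents without children still appear (COUNT(c.id) gives 0)

Corrected query:
SELECT p.name, COUNT(c.id) FROM authors p LEFT JOIN novels c ON c.author_id = p.id GROUP BY p.name

Result:
name   | COUNT(c.id)
-------+------------
Asimov | 1          
Atwood | 3          
Borges | 0          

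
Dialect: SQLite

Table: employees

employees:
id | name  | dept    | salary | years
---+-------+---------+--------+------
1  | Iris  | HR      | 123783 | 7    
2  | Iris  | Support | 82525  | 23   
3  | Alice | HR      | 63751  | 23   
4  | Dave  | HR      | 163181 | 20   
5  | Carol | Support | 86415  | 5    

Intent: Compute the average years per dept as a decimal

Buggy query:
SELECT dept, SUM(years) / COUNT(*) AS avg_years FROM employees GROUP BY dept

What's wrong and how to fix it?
Bug: SUM(years) and COUNT(*) are both integers; the division truncates the fractional part

Fix: Multiply by 1.0 (or CAST to REAL) to force floating-point division

Corrected query:
SELECT dept, SUM(years) * 1.0 / COUNT(*) AS avg_years FROM employees GROUP BY dept

Result:
dept    | avg_years
--------+----------
HR      | 16.666667
Support | 14       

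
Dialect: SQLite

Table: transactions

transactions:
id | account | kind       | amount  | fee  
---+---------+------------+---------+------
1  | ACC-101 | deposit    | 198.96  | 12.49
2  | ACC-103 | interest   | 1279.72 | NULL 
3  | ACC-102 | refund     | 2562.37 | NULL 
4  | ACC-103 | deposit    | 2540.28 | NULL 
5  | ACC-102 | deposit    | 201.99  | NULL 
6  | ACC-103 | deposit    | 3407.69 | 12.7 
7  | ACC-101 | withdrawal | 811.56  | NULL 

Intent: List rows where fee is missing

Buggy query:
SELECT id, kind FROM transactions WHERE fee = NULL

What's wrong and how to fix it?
Bug: '= NULL' is always unknown in SQL three-valued logic, so no rows match

Fix: Replace '= NULL' with 'IS NULL'

Corrected query:
SELECT id, kind FROM transactions WHERE fee IS NULL

Result:
id | kind      
---+-----------
2  | interest  
3  | refund    
4  | deposit   
5  | deposit   
7  | withdrawal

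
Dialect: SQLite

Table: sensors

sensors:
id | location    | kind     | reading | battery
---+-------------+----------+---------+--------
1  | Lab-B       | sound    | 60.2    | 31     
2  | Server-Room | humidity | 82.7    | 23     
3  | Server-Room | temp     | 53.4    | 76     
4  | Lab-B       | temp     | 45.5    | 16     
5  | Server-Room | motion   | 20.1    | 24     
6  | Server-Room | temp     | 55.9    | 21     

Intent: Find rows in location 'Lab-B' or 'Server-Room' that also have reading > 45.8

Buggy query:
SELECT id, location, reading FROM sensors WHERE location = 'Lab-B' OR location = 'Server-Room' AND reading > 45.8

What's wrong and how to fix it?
Bug: AND binds tighter than OR, so this parses as location = 'Lab-B' OR (location = 'Server-Room' AND reading > 45.8)

Fix: Group the OR with parentheses (or use IN), then AND the threshold

Corrected query:
SELECT id, location, reading FROM sensors WHERE (location = 'Lab-B' OR location = 'Server-Room') AND reading > 45.8

Result:
id | location    | reading
---+-------------+--------
1  | Lab-B       | 60.2   
2  | Server-Room | 82.7   
3  | Server-Room | 53.4   
6  | Server-Room | 55.9   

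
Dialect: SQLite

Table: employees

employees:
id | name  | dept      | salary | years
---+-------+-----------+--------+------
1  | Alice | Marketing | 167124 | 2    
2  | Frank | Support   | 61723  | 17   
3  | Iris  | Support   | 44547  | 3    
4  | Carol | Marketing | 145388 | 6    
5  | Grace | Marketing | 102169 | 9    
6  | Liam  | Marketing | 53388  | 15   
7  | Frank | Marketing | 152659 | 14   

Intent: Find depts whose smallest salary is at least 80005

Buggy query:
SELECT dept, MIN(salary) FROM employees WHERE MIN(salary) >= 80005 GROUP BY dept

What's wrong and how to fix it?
Bug: Aggregates like MIN are computed per group after WHERE runs

Fix: Use HAVING for the per-group MIN condition

Corrected query:
SELECT dept, MIN(salary) FROM employees GROUP BY dept HAVING MIN(salary) >= 80005

Result:
(no rows)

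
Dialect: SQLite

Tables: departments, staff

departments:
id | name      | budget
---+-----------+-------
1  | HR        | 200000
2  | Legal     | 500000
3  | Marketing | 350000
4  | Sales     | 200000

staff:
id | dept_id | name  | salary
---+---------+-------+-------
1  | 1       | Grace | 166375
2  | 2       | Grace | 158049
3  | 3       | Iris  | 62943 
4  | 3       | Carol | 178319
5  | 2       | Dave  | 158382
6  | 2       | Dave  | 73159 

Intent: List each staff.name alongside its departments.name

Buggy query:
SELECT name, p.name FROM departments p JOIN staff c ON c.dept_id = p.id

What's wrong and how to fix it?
Bug: Both tables have a 'name' column; the unqualified reference is ambiguous

Fix: Qualify the column with its table alias (c.name)

Corrected query:
SELECT c.name, p.name FROM departments p JOIN staff c ON c.dept_id = p.id

Result:
name  | name     
------+----------
Grace | HR       
Grace | Legal    
Iris  | Marketing
Carol | Marketing
Dave  | Legal    
Dave  | Legal    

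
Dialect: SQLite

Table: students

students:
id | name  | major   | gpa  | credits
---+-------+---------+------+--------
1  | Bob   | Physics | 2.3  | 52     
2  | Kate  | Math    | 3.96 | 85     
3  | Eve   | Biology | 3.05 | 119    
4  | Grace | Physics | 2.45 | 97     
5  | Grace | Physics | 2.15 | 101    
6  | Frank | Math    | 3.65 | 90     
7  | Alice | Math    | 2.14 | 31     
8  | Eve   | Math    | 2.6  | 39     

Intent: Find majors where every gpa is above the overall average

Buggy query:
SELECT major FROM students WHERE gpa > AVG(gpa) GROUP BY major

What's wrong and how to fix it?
Bug: AVG() is an aggregate; it can't sit directly in WHERE

Fix: Compute the overall average in a scalar subquery and compare each group's MIN against it in HAVING

Corrected query:
SELECT major FROM students GROUP BY major HAVING MIN(gpa) > (SELECT AVG(gpa) FROM students)

Result:
major  
-------
Biology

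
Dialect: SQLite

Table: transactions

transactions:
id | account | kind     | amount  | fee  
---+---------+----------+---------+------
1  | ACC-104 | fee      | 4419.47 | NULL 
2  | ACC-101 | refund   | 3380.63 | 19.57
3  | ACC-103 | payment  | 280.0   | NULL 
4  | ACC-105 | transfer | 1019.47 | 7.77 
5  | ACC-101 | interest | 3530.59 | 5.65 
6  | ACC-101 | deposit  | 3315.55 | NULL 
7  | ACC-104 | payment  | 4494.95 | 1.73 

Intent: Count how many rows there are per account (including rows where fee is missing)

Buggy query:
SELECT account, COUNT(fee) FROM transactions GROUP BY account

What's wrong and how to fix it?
Bug: COUNT(column) counts non-NULL values only; rows with NULL fee aren't counted

Fix: Replace COUNT(fee) with COUNT(*)

Corrected query:
SELECT account, COUNT(*) FROM transactions GROUP BY account

Result:
account | COUNT(*)
--------+---------
ACC-101 | 3       
ACC-103 | 1       
ACC-104 | 2       
ACC-105 | 1       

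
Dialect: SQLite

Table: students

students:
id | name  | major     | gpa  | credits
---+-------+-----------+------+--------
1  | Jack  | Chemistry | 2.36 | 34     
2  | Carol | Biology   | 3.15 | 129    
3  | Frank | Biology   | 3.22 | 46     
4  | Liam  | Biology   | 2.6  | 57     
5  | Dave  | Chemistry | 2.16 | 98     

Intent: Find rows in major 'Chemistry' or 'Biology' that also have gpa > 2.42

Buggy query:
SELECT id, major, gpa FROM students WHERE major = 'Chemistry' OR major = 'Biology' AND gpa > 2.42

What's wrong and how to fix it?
Bug: Without parentheses, AND is evaluated before OR, so the gpa filter only applies to the 'Biology' branch

Fix: Add parentheses around the OR so the AND applies to both alternatives

Corrected query:
SELECT id, major, gpa FROM students WHERE (major = 'Chemistry' OR major = 'Biology') AND gpa > 2.42

Result:
id | major   | gpa 
---+---------+-----
2  | Biology | 3.15
3  | Biology | 3.22
4  | Biology | 2.6 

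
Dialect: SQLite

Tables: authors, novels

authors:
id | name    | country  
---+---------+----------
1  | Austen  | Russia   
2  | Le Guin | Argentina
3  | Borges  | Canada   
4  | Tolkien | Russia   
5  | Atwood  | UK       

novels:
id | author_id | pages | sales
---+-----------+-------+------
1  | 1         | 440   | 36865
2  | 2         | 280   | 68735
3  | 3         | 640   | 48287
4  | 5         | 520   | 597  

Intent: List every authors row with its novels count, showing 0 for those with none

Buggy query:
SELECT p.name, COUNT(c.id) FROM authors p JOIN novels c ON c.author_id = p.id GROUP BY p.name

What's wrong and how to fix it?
Bug: An inner join excludes parents with zero children

Fix: Use LEFT JOIN so parents without children still appear (COUNT(c.id) gives 0)

Corrected query:
SELECT p.name, COUNT(c.id) FROM authors p LEFT JOIN novels c ON c.author_id = p.id GROUP BY p.name

Result:
name    | COUNT(c.id)
--------+------------
Atwood  | 1          
Austen  | 1          
Borges  | 1          
Le Guin | 1          
Tolkien | 0          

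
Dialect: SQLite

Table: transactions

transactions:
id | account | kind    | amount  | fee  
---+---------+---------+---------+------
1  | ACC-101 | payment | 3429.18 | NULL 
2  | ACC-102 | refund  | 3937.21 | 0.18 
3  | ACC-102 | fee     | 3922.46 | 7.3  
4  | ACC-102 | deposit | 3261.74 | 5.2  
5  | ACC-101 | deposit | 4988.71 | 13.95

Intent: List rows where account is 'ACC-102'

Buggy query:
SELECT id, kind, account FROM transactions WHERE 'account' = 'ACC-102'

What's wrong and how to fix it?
Bug: 'account' in single quotes is a string literal, not the column; the comparison is literal-vs-literal and never true

Fix: Remove the quotes around the column name (or use double quotes for an identifier)

Corrected query:
SELECT id, kind, account FROM transactions WHERE account = 'ACC-102'

Result:
id | kind    | account
---+---------+--------
2  | refund  | ACC-102
3  | fee     | ACC-102
4  | deposit | ACC-102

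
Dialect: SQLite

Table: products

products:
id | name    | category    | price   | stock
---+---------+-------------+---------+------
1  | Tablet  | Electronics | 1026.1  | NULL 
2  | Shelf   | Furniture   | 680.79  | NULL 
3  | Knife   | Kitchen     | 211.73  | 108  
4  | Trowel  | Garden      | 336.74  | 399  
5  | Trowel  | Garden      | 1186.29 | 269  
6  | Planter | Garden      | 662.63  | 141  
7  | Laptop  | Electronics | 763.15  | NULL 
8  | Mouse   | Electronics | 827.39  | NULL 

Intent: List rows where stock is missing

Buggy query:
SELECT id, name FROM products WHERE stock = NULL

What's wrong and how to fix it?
Bug: Comparing to NULL with '=' never matches; NULL = NULL is unknown, not true

Fix: Replace '= NULL' with 'IS NULL'

Corrected query:
SELECT id, name FROM products WHERE stock IS NULL

Result:
id | name  
---+-------
1  | Tablet
2  | Shelf 
7  | Laptop
8  | Mouse 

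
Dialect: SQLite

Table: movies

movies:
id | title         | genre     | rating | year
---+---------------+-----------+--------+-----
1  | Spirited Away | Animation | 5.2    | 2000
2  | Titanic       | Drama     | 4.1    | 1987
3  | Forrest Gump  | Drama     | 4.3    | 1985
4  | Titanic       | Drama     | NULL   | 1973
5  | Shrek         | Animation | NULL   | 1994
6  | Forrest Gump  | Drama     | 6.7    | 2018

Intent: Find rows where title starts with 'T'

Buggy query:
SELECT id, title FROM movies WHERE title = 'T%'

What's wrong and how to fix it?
Bug: Wildcards only work with LIKE; '=' treats '%' as a literal character

Fix: Replace '=' with LIKE so 'T%' is treated as a pattern

Corrected query:
SELECT id, title FROM movies WHERE title LIKE 'T%'

Result:
id | title  
---+--------
2  | Titanic
4  | Titanic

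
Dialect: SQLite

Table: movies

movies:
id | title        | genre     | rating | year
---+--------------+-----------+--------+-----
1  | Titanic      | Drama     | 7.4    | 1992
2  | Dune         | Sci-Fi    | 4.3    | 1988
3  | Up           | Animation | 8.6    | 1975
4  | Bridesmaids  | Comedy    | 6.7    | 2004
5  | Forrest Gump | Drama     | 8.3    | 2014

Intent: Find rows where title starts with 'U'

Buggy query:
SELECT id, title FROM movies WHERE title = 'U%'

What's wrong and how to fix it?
Bug: Wildcards only work with LIKE; '=' treats '%' as a literal character

Fix: Replace '=' with LIKE so 'U%' is treated as a pattern

Corrected query:
SELECT id, title FROM movies WHERE title LIKE 'U%'

Result:
id | title
---+------
3  | Up   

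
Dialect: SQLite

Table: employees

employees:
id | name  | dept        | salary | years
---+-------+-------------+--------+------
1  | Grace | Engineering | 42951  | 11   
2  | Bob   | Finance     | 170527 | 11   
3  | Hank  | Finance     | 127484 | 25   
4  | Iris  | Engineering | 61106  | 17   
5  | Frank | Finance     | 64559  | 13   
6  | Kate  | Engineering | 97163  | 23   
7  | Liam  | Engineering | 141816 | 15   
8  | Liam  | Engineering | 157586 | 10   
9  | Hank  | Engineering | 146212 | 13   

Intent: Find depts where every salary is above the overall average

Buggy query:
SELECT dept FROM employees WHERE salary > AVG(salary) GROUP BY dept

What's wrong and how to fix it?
Bug: WHERE evaluates per row before aggregation, so AVG() is unavailable

Fix: Compute the overall average in a scalar subquery and compare each group's MIN against it in HAVING

Corrected query:
SELECT dept FROM employees GROUP BY dept HAVING MIN(salary) > (SELECT AVG(salary) FROM employees)

Result:
(no rows)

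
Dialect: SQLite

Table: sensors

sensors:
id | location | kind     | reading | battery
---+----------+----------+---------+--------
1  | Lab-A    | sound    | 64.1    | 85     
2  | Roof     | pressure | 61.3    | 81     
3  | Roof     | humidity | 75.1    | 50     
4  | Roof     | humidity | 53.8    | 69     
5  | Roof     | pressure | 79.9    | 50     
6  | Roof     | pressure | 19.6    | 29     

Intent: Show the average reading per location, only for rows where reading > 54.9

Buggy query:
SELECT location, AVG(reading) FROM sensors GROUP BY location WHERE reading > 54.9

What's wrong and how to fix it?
Bug: WHERE cannot follow GROUP BY

Fix: Move the WHERE clause before GROUP BY

Corrected query:
SELECT location, AVG(reading) FROM sensors WHERE reading > 54.9 GROUP BY location

Result:
location | AVG(reading)
---------+-------------
Lab-A    | 64.1        
Roof     | 72.1        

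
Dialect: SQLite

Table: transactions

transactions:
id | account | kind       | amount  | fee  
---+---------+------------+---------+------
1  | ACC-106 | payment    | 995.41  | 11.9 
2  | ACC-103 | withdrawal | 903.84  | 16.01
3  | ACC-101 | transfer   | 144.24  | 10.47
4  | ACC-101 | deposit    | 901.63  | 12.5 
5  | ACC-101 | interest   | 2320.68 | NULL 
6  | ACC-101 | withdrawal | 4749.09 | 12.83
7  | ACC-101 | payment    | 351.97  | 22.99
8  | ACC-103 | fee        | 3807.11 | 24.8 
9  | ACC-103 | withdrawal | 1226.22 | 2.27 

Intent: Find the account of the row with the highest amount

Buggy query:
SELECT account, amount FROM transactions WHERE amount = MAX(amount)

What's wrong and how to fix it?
Bug: MAX(amount) is an aggregate and cannot be used directly in WHERE

Fix: Use a subquery: WHERE amount = (SELECT MAX(amount) FROM transactions)

Corrected query:
SELECT account, amount FROM transactions WHERE amount = (SELECT MAX(amount) FROM transactions)

Result:
account | amount 
--------+--------
ACC-101 | 4749.09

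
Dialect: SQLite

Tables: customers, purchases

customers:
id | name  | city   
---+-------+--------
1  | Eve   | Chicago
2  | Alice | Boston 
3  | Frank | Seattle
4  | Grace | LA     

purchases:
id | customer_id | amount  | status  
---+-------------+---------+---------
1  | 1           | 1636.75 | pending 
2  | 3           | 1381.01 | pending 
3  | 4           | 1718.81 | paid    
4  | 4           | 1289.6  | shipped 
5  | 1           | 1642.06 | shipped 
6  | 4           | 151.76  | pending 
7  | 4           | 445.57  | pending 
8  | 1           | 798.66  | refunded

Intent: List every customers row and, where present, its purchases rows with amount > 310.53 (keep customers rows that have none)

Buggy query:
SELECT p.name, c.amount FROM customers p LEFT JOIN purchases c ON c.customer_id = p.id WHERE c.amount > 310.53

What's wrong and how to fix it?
Bug: Filtering c.amount in WHERE discards the NULL rows produced by LEFT JOIN, turning it into an inner join

Fix: Put 'c.amount > 310.53' in the JOIN's ON clause instead of WHERE

Corrected query:
SELECT p.name, c.amount FROM customers p LEFT JOIN purchases c ON c.customer_id = p.id AND c.amount > 310.53

Result:
name  | amount 
------+--------
Eve   | 798.66 
Eve   | 1636.75
Eve   | 1642.06
Alice | NULL   
Frank | 1381.01
Grace | 445.57 
Grace | 1289.6 
Grace | 1718.81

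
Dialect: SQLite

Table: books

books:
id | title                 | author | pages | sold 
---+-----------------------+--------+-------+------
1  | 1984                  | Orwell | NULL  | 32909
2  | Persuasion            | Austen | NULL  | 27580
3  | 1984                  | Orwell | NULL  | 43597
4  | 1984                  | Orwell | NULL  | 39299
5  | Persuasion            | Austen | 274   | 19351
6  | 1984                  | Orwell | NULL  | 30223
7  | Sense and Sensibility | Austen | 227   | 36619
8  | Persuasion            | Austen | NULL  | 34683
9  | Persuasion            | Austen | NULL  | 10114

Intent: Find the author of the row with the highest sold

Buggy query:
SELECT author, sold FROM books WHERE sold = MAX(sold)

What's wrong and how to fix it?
Bug: MAX(sold) is an aggregate and cannot be used directly in WHERE

Fix: Wrap MAX in a scalar subquery so WHERE compares against a single value

Corrected query:
SELECT author, sold FROM books WHERE sold = (SELECT MAX(sold) FROM books)

Result:
author | sold 
-------+------
Orwell | 43597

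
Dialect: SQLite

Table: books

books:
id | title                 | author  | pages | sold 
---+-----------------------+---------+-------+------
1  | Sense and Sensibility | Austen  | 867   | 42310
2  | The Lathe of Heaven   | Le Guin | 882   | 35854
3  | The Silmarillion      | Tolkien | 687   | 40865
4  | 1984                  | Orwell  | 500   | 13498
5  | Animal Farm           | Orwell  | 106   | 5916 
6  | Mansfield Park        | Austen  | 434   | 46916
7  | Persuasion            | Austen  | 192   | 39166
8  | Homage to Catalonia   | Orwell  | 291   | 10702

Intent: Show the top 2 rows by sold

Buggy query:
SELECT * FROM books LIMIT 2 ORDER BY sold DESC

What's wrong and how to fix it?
Bug: LIMIT must come after ORDER BY

Fix: Swap the clauses: ORDER BY first, then LIMIT

Corrected query:
SELECT * FROM books ORDER BY sold DESC LIMIT 2

Result:
id | title                 | author | pages | sold 
---+-----------------------+--------+-------+------
6  | Mansfield Park        | Austen | 434   | 46916
1  | Sense and Sensibility | Austen | 867   | 42310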